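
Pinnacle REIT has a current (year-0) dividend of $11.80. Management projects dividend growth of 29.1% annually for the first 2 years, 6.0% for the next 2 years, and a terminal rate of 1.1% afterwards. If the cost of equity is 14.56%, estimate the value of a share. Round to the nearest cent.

Three-stage DDM. Project D₁…D_4; terminal Gordon value at t=4 with g = 0.011; discount at r = 0.1456.
D_1 = 15.2338
D_2 = 19.6668
D_3 = 20.8468
D_4 = 22.0977
TV_4 = 22.3407/(0.1456−0.011) = 165.9787
P₀ = Σ Dₜ/(1+r)ᵗ + TV_4/(1+r)^4 = 151.3436

$151.34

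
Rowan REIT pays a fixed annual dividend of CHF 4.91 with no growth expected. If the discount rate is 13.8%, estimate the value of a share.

CHF 35.58

Zero-growth DDM (perpetuity): P₀ = D/r = 4.91 / 0.138 = 35.5797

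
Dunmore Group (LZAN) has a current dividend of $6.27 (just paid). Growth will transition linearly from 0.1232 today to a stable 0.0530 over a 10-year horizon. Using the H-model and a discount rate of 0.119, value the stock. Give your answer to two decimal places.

$133.38

H-model: P₀ = D₀[(1+g_L) + H(g_S−g_L)]/(r−g_L), with H = 10/2 = 5.
P₀ = 6.27 × [(1+0.053) + 5×(0.1232−0.053)] / (0.119−0.053)
   = 6.27 × 1.4040 / 0.066 = 133.3800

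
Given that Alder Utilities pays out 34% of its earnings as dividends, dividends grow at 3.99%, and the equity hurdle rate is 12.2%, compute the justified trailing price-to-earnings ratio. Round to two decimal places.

Justified trailing P/E = b(1+g)/(r−g) = 0.34×(1+0.0399)/(0.122−0.0399) = 4.3065

4.31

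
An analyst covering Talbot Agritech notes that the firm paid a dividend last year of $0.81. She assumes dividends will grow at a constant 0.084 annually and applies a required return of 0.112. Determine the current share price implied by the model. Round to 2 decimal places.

$31.36

Gordon growth model: P₀ = D₁/(r − g). D₁ = 0.81 × (1 + 0.084) = 0.8780.
P₀ = 0.8780 / (0.112 − 0.084) = 0.8780 / 0.028 = 31.3586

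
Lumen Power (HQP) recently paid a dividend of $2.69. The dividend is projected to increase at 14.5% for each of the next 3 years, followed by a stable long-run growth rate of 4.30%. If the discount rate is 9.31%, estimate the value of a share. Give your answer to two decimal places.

Two-stage DDM. Project D₁…D_3 at 0.145, terminal growth 0.043, discount at r = 0.0931.
D_1 = 3.0800
D_2 = 3.5267
D_3 = 4.0380
Terminal value at t=3: TV = D_4/(r−g) = 4.2117/(0.0931−0.043) = 84.0650
P₀ = 3.0800/(1+0.0931)^1 + 3.5267/(1+0.0931)^2 + 4.0380/(1+0.0931)^3 + 84.0650/(1+0.0931)^3 = 73.2238

$73.22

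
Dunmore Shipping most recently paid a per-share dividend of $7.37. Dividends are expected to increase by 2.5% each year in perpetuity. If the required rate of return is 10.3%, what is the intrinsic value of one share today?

$96.85

Gordon growth model: P₀ = D₁/(r − g). D₁ = 7.37 × (1 + 0.025) = 7.5542.
P₀ = 7.5542 / (0.103 − 0.025) = 7.5542 / 0.078 = 96.8494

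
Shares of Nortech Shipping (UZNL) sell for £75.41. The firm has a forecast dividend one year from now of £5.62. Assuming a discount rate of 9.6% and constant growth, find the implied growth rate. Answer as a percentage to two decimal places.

2.15%

From P₀ = D₁/(r − g), the implied growth is g = r − D₁/P₀.
g = 0.096 − 5.62/75.41 = 0.096 − 0.07453 = 0.02147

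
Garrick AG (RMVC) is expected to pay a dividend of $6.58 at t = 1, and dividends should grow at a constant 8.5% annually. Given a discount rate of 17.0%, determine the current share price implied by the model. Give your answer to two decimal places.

Gordon growth model: P₀ = D₁/(r − g), with D₁ = 6.58 given directly.
P₀ = 6.5800 / (0.17 − 0.085) = 6.5800 / 0.085 = 77.4118

$77.41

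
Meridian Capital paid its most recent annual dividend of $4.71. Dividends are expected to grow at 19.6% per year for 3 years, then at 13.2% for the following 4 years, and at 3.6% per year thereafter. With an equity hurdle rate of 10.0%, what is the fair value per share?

Three-stage DDM. Project D₁…D_7; terminal Gordon value at t=7 with g = 0.036; discount at r = 0.1.
D_1 = 5.6332
D_2 = 6.7373
D_3 = 8.0578
D_4 = 9.1214
D_5 = 10.3254
D_6 = 11.6884
D_7 = 13.2312
TV_7 = 13.7076/(0.1−0.036) = 214.1805
P₀ = Σ Dₜ/(1+r)ᵗ + TV_7/(1+r)^7 = 152.6802

$152.68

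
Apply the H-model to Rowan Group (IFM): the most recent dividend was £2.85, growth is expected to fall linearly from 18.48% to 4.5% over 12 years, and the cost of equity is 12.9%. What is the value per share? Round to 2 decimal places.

H-model: P₀ = D₀[(1+g_L) + H(g_S−g_L)]/(r−g_L), with H = 12/2 = 6.
P₀ = 2.85 × [(1+0.045) + 6×(0.1848−0.045)] / (0.129−0.045)
   = 2.85 × 1.8838 / 0.084 = 63.9146

£63.91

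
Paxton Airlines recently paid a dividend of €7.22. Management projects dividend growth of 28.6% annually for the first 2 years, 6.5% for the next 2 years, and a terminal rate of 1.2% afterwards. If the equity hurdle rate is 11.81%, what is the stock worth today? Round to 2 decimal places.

€118.27

Three-stage DDM. Project D₁…D_4; terminal Gordon value at t=4 with g = 0.012; discount at r = 0.1181.
D_1 = 9.2849
D_2 = 11.9404
D_3 = 12.7165
D_4 = 13.5431
TV_4 = 13.7056/(0.1181−0.012) = 129.1765
P₀ = Σ Dₜ/(1+r)ᵗ + TV_4/(1+r)^4 = 118.2720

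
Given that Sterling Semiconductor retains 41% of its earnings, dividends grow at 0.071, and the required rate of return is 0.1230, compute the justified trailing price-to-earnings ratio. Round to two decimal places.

Payout ratio b = 1 − 0.41 = 0.59.
Justified trailing P/E = b(1+g)/(r−g) = 0.59×(1+0.071)/(0.123−0.071) = 12.1517

12.15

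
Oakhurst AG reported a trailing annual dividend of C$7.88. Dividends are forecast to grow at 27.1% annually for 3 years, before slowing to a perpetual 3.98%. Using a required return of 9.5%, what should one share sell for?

C$264.22

Two-stage DDM. Project D₁…D_3 at 0.271, terminal growth 0.0398, discount at r = 0.095.
D_1 = 10.0155
D_2 = 12.7297
D_3 = 16.1794
Terminal value at t=3: TV = D_4/(r−g) = 16.8234/(0.095−0.0398) = 304.7710
P₀ = 10.0155/(1+0.095)^1 + 12.7297/(1+0.095)^2 + 16.1794/(1+0.095)^3 + 304.7710/(1+0.095)^3 = 264.2163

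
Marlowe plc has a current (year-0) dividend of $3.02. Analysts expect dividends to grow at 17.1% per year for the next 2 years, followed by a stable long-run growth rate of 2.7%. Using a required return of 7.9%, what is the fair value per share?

$77.08

Two-stage DDM. Project D₁…D_2 at 0.171, terminal growth 0.027, discount at r = 0.079.
D_1 = 3.5364
D_2 = 4.1411
Terminal value at t=2: TV = D_3/(r−g) = 4.2530/(0.079−0.027) = 81.7877
P₀ = 3.5364/(1+0.079)^1 + 4.1411/(1+0.079)^2 + 81.7877/(1+0.079)^2 = 77.0842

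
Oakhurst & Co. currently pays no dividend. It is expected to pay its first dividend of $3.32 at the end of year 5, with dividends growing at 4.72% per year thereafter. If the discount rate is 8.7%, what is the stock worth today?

$59.75

Deferred-dividend DDM. At t=4 the remaining stream is a growing perpetuity with first payment D_5 = 3.32.
V_4 = D_5/(r−g) = 3.32/(0.087−0.0472) = 83.4171
P₀ = V_4/(1+r)^4 = 83.4171/(1+0.087)^4 = 59.7499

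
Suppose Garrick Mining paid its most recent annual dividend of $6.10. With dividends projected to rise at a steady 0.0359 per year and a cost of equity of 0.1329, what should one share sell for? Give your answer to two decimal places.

$65.14

Gordon growth model: P₀ = D₁/(r − g). D₁ = 6.10 × (1 + 0.0359) = 6.3190.
P₀ = 6.3190 / (0.1329 − 0.0359) = 6.3190 / 0.097 = 65.1442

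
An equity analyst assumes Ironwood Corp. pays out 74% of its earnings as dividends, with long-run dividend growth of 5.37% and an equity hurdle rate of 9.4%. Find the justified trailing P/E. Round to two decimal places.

Justified trailing P/E = b(1+g)/(r−g) = 0.74×(1+0.0537)/(0.094−0.0537) = 19.3483

19.35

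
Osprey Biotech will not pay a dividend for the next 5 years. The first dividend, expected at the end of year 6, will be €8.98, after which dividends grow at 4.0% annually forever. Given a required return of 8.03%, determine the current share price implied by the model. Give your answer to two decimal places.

€151.44

Deferred-dividend DDM. At t=5 the remaining stream is a growing perpetuity with first payment D_6 = 8.98.
V_5 = D_6/(r−g) = 8.98/(0.0803−0.04) = 222.8288
P₀ = V_5/(1+r)^5 = 222.8288/(1+0.0803)^5 = 151.4431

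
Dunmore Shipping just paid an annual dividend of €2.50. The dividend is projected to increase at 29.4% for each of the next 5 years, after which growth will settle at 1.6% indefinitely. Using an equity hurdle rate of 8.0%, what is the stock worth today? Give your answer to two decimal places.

Two-stage DDM. Project D₁…D_5 at 0.294, terminal growth 0.016, discount at r = 0.08.
D_1 = 3.2350
D_2 = 4.1861
D_3 = 5.4168
D_4 = 7.0093
D_5 = 9.0701
Terminal value at t=5: TV = D_6/(r−g) = 9.2152/(0.08−0.016) = 143.9876
P₀ = 3.2350/(1+0.08)^1 + 4.1861/(1+0.08)^2 + 5.4168/(1+0.08)^3 + 7.0093/(1+0.08)^4 + 9.0701/(1+0.08)^5 + 143.9876/(1+0.08)^5 = 120.2049

€120.20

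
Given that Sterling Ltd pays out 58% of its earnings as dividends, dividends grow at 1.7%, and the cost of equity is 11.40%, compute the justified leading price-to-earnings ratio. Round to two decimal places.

Justified leading P/E = b/(r−g) = 0.58/(0.114−0.017) = 5.9794

5.98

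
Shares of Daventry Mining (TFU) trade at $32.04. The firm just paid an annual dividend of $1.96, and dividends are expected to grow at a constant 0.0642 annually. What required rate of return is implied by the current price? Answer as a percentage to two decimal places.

Rearranging the constant-growth DDM: r = D₁/P₀ + g.
D₁ = 1.96 × (1 + 0.0642) = 2.0858.
r = 2.0858 / 32.04 + 0.0642 = 0.06510 + 0.0642 = 0.12930

12.93%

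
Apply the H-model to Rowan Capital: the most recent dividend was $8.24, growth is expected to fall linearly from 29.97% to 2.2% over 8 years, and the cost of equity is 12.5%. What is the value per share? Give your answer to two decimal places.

$170.62

H-model: P₀ = D₀[(1+g_L) + H(g_S−g_L)]/(r−g_L), with H = 8/2 = 4.
P₀ = 8.24 × [(1+0.022) + 4×(0.2997−0.022)] / (0.125−0.022)
   = 8.24 × 2.1328 / 0.103 = 170.6240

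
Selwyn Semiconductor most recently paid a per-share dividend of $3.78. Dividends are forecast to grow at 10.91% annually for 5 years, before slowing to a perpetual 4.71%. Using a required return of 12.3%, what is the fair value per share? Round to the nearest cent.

$67.21

Two-stage DDM. Project D₁…D_5 at 0.1091, terminal growth 0.0471, discount at r = 0.123.
D_1 = 4.1924
D_2 = 4.6498
D_3 = 5.1571
D_4 = 5.7197
D_5 = 6.3437
Terminal value at t=5: TV = D_6/(r−g) = 6.6425/(0.123−0.0471) = 87.5169
P₀ = 4.1924/(1+0.123)^1 + 4.6498/(1+0.123)^2 + 5.1571/(1+0.123)^3 + 5.7197/(1+0.123)^4 + 6.3437/(1+0.123)^5 + 87.5169/(1+0.123)^5 = 67.2093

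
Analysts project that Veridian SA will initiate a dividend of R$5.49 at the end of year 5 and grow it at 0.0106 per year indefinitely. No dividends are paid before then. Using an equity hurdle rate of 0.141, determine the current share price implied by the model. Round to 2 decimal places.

R$24.84

Deferred-dividend DDM. At t=4 the remaining stream is a growing perpetuity with first payment D_5 = 5.49.
V_4 = D_5/(r−g) = 5.49/(0.141−0.0106) = 42.1012
P₀ = V_4/(1+r)^4 = 42.1012/(1+0.141)^4 = 24.8400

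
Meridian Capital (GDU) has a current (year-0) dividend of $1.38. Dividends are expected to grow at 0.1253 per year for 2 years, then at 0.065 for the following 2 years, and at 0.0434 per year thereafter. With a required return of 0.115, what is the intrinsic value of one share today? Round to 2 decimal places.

$24.11

Three-stage DDM. Project D₁…D_4; terminal Gordon value at t=4 with g = 0.0434; discount at r = 0.115.
D_1 = 1.5529
D_2 = 1.7475
D_3 = 1.8611
D_4 = 1.9821
TV_4 = 2.0681/(0.115−0.0434) = 28.8837
P₀ = Σ Dₜ/(1+r)ᵗ + TV_4/(1+r)^4 = 24.1109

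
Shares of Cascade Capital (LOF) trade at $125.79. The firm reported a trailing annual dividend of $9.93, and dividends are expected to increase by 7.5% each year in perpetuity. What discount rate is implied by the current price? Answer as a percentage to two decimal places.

Rearranging the constant-growth DDM: r = D₁/P₀ + g.
D₁ = 9.93 × (1 + 0.075) = 10.6747.
r = 10.6747 / 125.79 + 0.075 = 0.08486 + 0.075 = 0.15986

15.99%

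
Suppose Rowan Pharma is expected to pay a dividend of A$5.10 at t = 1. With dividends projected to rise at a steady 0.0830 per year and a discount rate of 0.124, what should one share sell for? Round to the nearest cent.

A$124.39

Gordon growth model: P₀ = D₁/(r − g), with D₁ = 5.10 given directly.
P₀ = 5.1000 / (0.124 − 0.083) = 5.1000 / 0.041 = 124.3902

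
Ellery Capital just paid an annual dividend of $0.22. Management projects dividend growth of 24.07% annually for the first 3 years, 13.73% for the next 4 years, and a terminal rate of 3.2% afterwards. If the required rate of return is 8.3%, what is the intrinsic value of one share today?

Three-stage DDM. Project D₁…D_7; terminal Gordon value at t=7 with g = 0.032; discount at r = 0.083.
D_1 = 0.2730
D_2 = 0.3387
D_3 = 0.4202
D_4 = 0.4779
D_5 = 0.5435
D_6 = 0.6181
D_7 = 0.7029
TV_7 = 0.7254/(0.083−0.032) = 14.2244
P₀ = Σ Dₜ/(1+r)ᵗ + TV_7/(1+r)^7 = 10.5092

$10.51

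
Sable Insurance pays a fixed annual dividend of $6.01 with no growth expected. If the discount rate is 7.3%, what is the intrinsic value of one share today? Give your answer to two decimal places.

$82.33

Zero-growth DDM (perpetuity): P₀ = D/r = 6.01 / 0.073 = 82.3288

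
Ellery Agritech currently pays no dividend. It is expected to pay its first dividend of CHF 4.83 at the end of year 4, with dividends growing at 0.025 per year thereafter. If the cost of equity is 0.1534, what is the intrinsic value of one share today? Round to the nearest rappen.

Deferred-dividend DDM. At t=3 the remaining stream is a growing perpetuity with first payment D_4 = 4.83.
V_3 = D_4/(r−g) = 4.83/(0.1534−0.025) = 37.6168
P₀ = V_3/(1+r)^3 = 37.6168/(1+0.1534)^3 = 24.5156

CHF 24.52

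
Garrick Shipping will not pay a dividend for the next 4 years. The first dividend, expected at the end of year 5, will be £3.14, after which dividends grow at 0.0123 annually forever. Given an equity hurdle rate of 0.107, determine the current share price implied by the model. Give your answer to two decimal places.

Deferred-dividend DDM. At t=4 the remaining stream is a growing perpetuity with first payment D_5 = 3.14.
V_4 = D_5/(r−g) = 3.14/(0.107−0.0123) = 33.1573
P₀ = V_4/(1+r)^4 = 33.1573/(1+0.107)^4 = 22.0795

£22.08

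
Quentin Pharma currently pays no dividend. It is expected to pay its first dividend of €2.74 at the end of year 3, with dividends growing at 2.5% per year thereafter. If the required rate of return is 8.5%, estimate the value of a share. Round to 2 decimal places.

Deferred-dividend DDM. At t=2 the remaining stream is a growing perpetuity with first payment D_3 = 2.74.
V_2 = D_3/(r−g) = 2.74/(0.085−0.025) = 45.6667
P₀ = V_2/(1+r)^2 = 45.6667/(1+0.085)^2 = 38.7918

€38.79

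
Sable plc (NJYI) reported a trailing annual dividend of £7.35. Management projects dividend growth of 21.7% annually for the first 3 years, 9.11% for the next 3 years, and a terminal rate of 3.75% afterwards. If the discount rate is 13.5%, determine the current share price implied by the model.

£136.18

Three-stage DDM. Project D₁…D_6; terminal Gordon value at t=6 with g = 0.0375; discount at r = 0.135.
D_1 = 8.9450
D_2 = 10.8860
D_3 = 13.2483
D_4 = 14.4552
D_5 = 15.7721
D_6 = 17.2089
TV_6 = 17.8542/(0.135−0.0375) = 183.1202
P₀ = Σ Dₜ/(1+r)ᵗ + TV_6/(1+r)^6 = 136.1826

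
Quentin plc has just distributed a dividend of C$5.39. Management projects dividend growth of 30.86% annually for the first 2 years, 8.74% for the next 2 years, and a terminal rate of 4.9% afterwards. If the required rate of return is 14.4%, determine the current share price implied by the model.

C$96.65

Three-stage DDM. Project D₁…D_4; terminal Gordon value at t=4 with g = 0.049; discount at r = 0.144.
D_1 = 7.0534
D_2 = 9.2300
D_3 = 10.0367
D_4 = 10.9139
TV_4 = 11.4487/(0.144−0.049) = 120.5128
P₀ = Σ Dₜ/(1+r)ᵗ + TV_4/(1+r)^4 = 96.6544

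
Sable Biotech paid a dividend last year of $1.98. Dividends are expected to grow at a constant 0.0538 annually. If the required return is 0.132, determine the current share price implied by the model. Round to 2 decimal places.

Gordon growth model: P₀ = D₁/(r − g). D₁ = 1.98 × (1 + 0.0538) = 2.0865.
P₀ = 2.0865 / (0.132 − 0.0538) = 2.0865 / 0.0782 = 26.6819

$26.68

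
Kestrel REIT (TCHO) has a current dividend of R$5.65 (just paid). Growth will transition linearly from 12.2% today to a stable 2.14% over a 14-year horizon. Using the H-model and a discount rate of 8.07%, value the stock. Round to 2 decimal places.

R$164.41

H-model: P₀ = D₀[(1+g_L) + H(g_S−g_L)]/(r−g_L), with H = 14/2 = 7.
P₀ = 5.65 × [(1+0.0214) + 7×(0.122−0.0214)] / (0.0807−0.0214)
   = 5.65 × 1.7256 / 0.0593 = 164.4121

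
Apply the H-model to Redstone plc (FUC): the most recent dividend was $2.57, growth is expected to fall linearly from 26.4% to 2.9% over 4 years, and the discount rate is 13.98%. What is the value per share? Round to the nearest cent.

$34.77

H-model: P₀ = D₀[(1+g_L) + H(g_S−g_L)]/(r−g_L), with H = 4/2 = 2.
P₀ = 2.57 × [(1+0.029) + 2×(0.264−0.029)] / (0.1398−0.029)
   = 2.57 × 1.4990 / 0.1108 = 34.7692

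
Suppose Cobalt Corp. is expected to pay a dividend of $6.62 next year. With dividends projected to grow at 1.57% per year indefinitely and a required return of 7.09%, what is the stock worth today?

Gordon growth model: P₀ = D₁/(r − g), with D₁ = 6.62 given directly.
P₀ = 6.6200 / (0.0709 − 0.0157) = 6.6200 / 0.0552 = 119.9275

$119.93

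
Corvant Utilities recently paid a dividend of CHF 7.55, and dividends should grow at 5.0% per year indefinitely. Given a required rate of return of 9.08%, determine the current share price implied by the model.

Gordon growth model: P₀ = D₁/(r − g). D₁ = 7.55 × (1 + 0.05) = 7.9275.
P₀ = 7.9275 / (0.0908 − 0.05) = 7.9275 / 0.0408 = 194.3015

CHF 194.30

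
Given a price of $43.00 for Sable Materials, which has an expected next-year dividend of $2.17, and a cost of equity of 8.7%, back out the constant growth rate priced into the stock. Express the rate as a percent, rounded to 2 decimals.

3.65%

From P₀ = D₁/(r − g), the implied growth is g = r − D₁/P₀.
g = 0.087 − 2.17/43.00 = 0.087 − 0.05047 = 0.03653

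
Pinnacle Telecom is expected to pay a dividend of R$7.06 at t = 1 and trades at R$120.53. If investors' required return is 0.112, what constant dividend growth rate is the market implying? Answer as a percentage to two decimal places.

From P₀ = D₁/(r − g), the implied growth is g = r − D₁/P₀.
g = 0.112 − 7.06/120.53 = 0.112 − 0.05857 = 0.05343

5.34%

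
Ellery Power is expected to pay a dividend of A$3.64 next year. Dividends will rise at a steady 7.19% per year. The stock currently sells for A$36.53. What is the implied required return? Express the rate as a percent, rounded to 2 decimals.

17.15%

Rearranging the constant-growth DDM: r = D₁/P₀ + g.
r = 3.6400 / 36.53 + 0.0719 = 0.09964 + 0.0719 = 0.17154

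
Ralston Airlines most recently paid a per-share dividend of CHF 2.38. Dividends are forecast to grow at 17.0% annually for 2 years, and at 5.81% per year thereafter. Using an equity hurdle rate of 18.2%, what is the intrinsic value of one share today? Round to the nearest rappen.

Two-stage DDM. Project D₁…D_2 at 0.17, terminal growth 0.0581, discount at r = 0.182.
D_1 = 2.7846
D_2 = 3.2580
Terminal value at t=2: TV = D_3/(r−g) = 3.4473/(0.182−0.0581) = 27.8230
P₀ = 2.7846/(1+0.182)^1 + 3.2580/(1+0.182)^2 + 27.8230/(1+0.182)^2 = 24.6022

CHF 24.60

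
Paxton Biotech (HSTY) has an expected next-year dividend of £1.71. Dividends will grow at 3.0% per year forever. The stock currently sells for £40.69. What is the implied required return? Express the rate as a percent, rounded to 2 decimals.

7.20%

Rearranging the constant-growth DDM: r = D₁/P₀ + g.
r = 1.7100 / 40.69 + 0.03 = 0.04203 + 0.03 = 0.07203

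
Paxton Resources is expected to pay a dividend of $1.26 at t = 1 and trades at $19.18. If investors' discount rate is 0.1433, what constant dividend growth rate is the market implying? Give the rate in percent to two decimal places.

From P₀ = D₁/(r − g), the implied growth is g = r − D₁/P₀.
g = 0.1433 − 1.26/19.18 = 0.1433 − 0.06569 = 0.07761

7.76%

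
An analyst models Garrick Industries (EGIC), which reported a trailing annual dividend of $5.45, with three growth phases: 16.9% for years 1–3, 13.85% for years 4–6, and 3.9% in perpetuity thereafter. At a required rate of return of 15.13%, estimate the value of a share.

$84.64

Three-stage DDM. Project D₁…D_6; terminal Gordon value at t=6 with g = 0.039; discount at r = 0.1513.
D_1 = 6.3711
D_2 = 7.4478
D_3 = 8.7064
D_4 = 9.9123
D_5 = 11.2851
D_6 = 12.8481
TV_6 = 13.3492/(0.1513−0.039) = 118.8707
P₀ = Σ Dₜ/(1+r)ᵗ + TV_6/(1+r)^6 = 84.6398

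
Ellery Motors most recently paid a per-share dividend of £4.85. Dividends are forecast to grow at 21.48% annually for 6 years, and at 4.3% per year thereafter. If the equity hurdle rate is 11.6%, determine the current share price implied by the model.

£154.85

Two-stage DDM. Project D₁…D_6 at 0.2148, terminal growth 0.043, discount at r = 0.116.
D_1 = 5.8918
D_2 = 7.1573
D_3 = 8.6947
D_4 = 10.5624
D_5 = 12.8312
D_6 = 15.5873
Terminal value at t=6: TV = D_7/(r−g) = 16.2575/(0.116−0.043) = 222.7060
P₀ = 5.8918/(1+0.116)^1 + 7.1573/(1+0.116)^2 + 8.6947/(1+0.116)^3 + 10.5624/(1+0.116)^4 + 12.8312/(1+0.116)^5 + 15.5873/(1+0.116)^6 + 222.7060/(1+0.116)^6 = 154.8496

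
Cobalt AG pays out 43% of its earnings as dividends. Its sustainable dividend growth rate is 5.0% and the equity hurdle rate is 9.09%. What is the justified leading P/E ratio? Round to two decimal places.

10.51

Justified leading P/E = b/(r−g) = 0.43/(0.0909−0.05) = 10.5134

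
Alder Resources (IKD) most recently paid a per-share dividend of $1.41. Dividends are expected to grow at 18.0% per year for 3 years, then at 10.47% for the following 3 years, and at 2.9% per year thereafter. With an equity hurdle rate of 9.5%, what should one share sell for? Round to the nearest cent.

Three-stage DDM. Project D₁…D_6; terminal Gordon value at t=6 with g = 0.029; discount at r = 0.095.
D_1 = 1.6638
D_2 = 1.9633
D_3 = 2.3167
D_4 = 2.5592
D_5 = 2.8272
D_6 = 3.1232
TV_6 = 3.2138/(0.095−0.029) = 48.6933
P₀ = Σ Dₜ/(1+r)ᵗ + TV_6/(1+r)^6 = 38.5570

$38.56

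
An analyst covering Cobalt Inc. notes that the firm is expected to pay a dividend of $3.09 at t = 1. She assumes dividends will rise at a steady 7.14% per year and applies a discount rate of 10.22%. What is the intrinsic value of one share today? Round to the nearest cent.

$100.32

Gordon growth model: P₀ = D₁/(r − g), with D₁ = 3.09 given directly.
P₀ = 3.0900 / (0.1022 − 0.0714) = 3.0900 / 0.0308 = 100.3247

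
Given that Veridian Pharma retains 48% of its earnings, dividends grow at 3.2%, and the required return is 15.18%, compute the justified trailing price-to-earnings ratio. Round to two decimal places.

Payout ratio b = 1 − 0.48 = 0.52.
Justified trailing P/E = b(1+g)/(r−g) = 0.52×(1+0.032)/(0.1518−0.032) = 4.4795

4.48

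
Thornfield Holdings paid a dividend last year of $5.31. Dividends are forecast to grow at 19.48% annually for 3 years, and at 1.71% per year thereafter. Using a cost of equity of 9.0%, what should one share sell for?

$116.77

Two-stage DDM. Project D₁…D_3 at 0.1948, terminal growth 0.0171, discount at r = 0.09.
D_1 = 6.3444
D_2 = 7.5803
D_3 = 9.0569
Terminal value at t=3: TV = D_4/(r−g) = 9.2118/(0.09−0.0171) = 126.3619
P₀ = 6.3444/(1+0.09)^1 + 7.5803/(1+0.09)^2 + 9.0569/(1+0.09)^3 + 126.3619/(1+0.09)^3 = 116.7689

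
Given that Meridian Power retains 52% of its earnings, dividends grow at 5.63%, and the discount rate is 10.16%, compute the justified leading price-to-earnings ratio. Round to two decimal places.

10.60

Payout ratio b = 1 − 0.52 = 0.48.
Justified leading P/E = b/(r−g) = 0.48/(0.1016−0.0563) = 10.5960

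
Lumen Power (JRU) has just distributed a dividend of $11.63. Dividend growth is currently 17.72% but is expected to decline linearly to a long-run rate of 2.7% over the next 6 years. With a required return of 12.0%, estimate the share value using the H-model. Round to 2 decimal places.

H-model: P₀ = D₀[(1+g_L) + H(g_S−g_L)]/(r−g_L), with H = 6/2 = 3.
P₀ = 11.63 × [(1+0.027) + 3×(0.1772−0.027)] / (0.12−0.027)
   = 11.63 × 1.4776 / 0.093 = 184.7794

$184.78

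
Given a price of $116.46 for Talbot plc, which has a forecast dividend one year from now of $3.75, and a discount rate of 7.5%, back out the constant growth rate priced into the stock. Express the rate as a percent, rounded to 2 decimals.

4.28%

From P₀ = D₁/(r − g), the implied growth is g = r − D₁/P₀.
g = 0.075 − 3.75/116.46 = 0.075 − 0.03220 = 0.04280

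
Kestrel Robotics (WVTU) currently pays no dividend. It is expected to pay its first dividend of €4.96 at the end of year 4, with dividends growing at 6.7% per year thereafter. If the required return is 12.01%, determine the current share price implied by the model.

Deferred-dividend DDM. At t=3 the remaining stream is a growing perpetuity with first payment D_4 = 4.96.
V_3 = D_4/(r−g) = 4.96/(0.1201−0.067) = 93.4087
P₀ = V_3/(1+r)^3 = 93.4087/(1+0.1201)^3 = 66.4686

€66.47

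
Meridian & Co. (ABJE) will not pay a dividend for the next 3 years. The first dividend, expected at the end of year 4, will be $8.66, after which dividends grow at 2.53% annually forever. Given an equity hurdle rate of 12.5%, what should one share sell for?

$61.00

Deferred-dividend DDM. At t=3 the remaining stream is a growing perpetuity with first payment D_4 = 8.66.
V_3 = D_4/(r−g) = 8.66/(0.125−0.0253) = 86.8606
P₀ = V_3/(1+r)^3 = 86.8606/(1+0.125)^3 = 61.0050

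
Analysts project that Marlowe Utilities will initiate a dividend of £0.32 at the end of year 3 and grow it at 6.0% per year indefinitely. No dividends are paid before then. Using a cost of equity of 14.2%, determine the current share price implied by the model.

Deferred-dividend DDM. At t=2 the remaining stream is a growing perpetuity with first payment D_3 = 0.32.
V_2 = D_3/(r−g) = 0.32/(0.142−0.06) = 3.9024
P₀ = V_2/(1+r)^2 = 3.9024/(1+0.142)^2 = 2.9923

£2.99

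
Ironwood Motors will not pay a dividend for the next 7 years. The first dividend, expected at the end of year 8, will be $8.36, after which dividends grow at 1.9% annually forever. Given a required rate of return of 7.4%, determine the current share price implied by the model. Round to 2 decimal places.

$92.22

Deferred-dividend DDM. At t=7 the remaining stream is a growing perpetuity with first payment D_8 = 8.36.
V_7 = D_8/(r−g) = 8.36/(0.074−0.019) = 152.0000
P₀ = V_7/(1+r)^7 = 152.0000/(1+0.074)^7 = 92.2176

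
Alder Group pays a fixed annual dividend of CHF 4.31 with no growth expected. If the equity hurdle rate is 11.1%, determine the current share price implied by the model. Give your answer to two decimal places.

Zero-growth DDM (perpetuity): P₀ = D/r = 4.31 / 0.111 = 38.8288

CHF 38.83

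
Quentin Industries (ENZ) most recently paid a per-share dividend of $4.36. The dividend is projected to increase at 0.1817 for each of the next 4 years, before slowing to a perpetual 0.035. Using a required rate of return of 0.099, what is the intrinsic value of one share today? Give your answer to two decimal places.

$115.23

Two-stage DDM. Project D₁…D_4 at 0.1817, terminal growth 0.035, discount at r = 0.099.
D_1 = 5.1522
D_2 = 6.0884
D_3 = 7.1946
D_4 = 8.5019
Terminal value at t=4: TV = D_5/(r−g) = 8.7995/(0.099−0.035) = 137.4915
P₀ = 5.1522/(1+0.099)^1 + 6.0884/(1+0.099)^2 + 7.1946/(1+0.099)^3 + 8.5019/(1+0.099)^4 + 137.4915/(1+0.099)^4 = 115.2280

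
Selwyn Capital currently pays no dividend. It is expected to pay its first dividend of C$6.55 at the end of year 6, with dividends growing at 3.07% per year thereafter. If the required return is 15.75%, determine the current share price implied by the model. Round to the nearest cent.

Deferred-dividend DDM. At t=5 the remaining stream is a growing perpetuity with first payment D_6 = 6.55.
V_5 = D_6/(r−g) = 6.55/(0.1575−0.0307) = 51.6562
P₀ = V_5/(1+r)^5 = 51.6562/(1+0.1575)^5 = 24.8609

C$24.86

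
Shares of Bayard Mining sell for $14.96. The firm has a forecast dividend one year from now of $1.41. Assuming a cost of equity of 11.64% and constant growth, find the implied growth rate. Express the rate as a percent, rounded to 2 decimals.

2.21%

From P₀ = D₁/(r − g), the implied growth is g = r − D₁/P₀.
g = 0.1164 − 1.41/14.96 = 0.1164 − 0.09425 = 0.02215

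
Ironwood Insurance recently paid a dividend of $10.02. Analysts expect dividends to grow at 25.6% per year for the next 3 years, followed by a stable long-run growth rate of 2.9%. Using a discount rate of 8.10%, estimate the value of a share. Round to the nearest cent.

Two-stage DDM. Project D₁…D_3 at 0.256, terminal growth 0.029, discount at r = 0.081.
D_1 = 12.5851
D_2 = 15.8069
D_3 = 19.8535
Terminal value at t=3: TV = D_4/(r−g) = 20.4292/(0.081−0.029) = 392.8698
P₀ = 12.5851/(1+0.081)^1 + 15.8069/(1+0.081)^2 + 19.8535/(1+0.081)^3 + 392.8698/(1+0.081)^3 = 351.8936

$351.89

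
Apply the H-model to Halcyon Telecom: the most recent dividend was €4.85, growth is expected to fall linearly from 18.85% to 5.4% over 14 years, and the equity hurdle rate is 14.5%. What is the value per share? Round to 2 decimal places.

H-model: P₀ = D₀[(1+g_L) + H(g_S−g_L)]/(r−g_L), with H = 14/2 = 7.
P₀ = 4.85 × [(1+0.054) + 7×(0.1885−0.054)] / (0.145−0.054)
   = 4.85 × 1.9955 / 0.091 = 106.3536

€106.35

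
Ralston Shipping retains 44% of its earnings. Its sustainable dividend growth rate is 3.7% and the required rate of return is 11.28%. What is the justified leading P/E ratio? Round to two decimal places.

7.39

Payout ratio b = 1 − 0.44 = 0.56.
Justified leading P/E = b/(r−g) = 0.56/(0.1128−0.037) = 7.3879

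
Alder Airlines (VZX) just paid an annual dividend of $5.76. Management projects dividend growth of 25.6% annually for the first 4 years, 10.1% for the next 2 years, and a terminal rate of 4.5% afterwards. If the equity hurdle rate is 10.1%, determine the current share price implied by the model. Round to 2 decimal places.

Three-stage DDM. Project D₁…D_6; terminal Gordon value at t=6 with g = 0.045; discount at r = 0.101.
D_1 = 7.2346
D_2 = 9.0866
D_3 = 11.4128
D_4 = 14.3345
D_5 = 15.7822
D_6 = 17.3762
TV_6 = 18.1582/(0.101−0.045) = 324.2530
P₀ = Σ Dₜ/(1+r)ᵗ + TV_6/(1+r)^6 = 233.9206

$233.92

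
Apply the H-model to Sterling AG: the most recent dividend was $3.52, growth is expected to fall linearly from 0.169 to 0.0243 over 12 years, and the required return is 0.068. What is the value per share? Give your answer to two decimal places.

H-model: P₀ = D₀[(1+g_L) + H(g_S−g_L)]/(r−g_L), with H = 12/2 = 6.
P₀ = 3.52 × [(1+0.0243) + 6×(0.169−0.0243)] / (0.068−0.0243)
   = 3.52 × 1.8925 / 0.0437 = 152.4394

$152.44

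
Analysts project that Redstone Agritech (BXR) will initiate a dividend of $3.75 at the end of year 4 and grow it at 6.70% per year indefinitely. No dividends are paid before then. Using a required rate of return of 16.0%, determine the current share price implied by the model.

Deferred-dividend DDM. At t=3 the remaining stream is a growing perpetuity with first payment D_4 = 3.75.
V_3 = D_4/(r−g) = 3.75/(0.16−0.067) = 40.3226
P₀ = V_3/(1+r)^3 = 40.3226/(1+0.16)^3 = 25.8330

$25.83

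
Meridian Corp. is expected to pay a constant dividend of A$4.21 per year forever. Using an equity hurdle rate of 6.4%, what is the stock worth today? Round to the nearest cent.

Zero-growth DDM (perpetuity): P₀ = D/r = 4.21 / 0.064 = 65.7812

A$65.78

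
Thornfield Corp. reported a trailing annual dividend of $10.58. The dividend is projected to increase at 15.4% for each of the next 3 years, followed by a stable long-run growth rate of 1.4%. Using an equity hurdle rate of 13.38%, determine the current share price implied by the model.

$127.31

Two-stage DDM. Project D₁…D_3 at 0.154, terminal growth 0.014, discount at r = 0.1338.
D_1 = 12.2093
D_2 = 14.0896
D_3 = 16.2593
Terminal value at t=3: TV = D_4/(r−g) = 16.4870/(0.1338−0.014) = 137.6208
P₀ = 12.2093/(1+0.1338)^1 + 14.0896/(1+0.1338)^2 + 16.2593/(1+0.1338)^3 + 137.6208/(1+0.1338)^3 = 127.3068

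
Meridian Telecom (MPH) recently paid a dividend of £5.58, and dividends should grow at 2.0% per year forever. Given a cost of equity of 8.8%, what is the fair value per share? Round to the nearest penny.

Gordon growth model: P₀ = D₁/(r − g). D₁ = 5.58 × (1 + 0.02) = 5.6916.
P₀ = 5.6916 / (0.088 − 0.02) = 5.6916 / 0.068 = 83.7000

£83.70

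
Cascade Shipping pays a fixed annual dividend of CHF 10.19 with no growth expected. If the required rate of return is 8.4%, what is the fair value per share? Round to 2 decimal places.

Zero-growth DDM (perpetuity): P₀ = D/r = 10.19 / 0.084 = 121.3095

CHF 121.31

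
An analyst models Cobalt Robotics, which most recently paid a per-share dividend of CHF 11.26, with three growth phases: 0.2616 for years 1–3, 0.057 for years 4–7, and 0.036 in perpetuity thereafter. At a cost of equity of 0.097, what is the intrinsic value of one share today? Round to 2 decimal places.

CHF 358.17

Three-stage DDM. Project D₁…D_7; terminal Gordon value at t=7 with g = 0.036; discount at r = 0.097.
D_1 = 14.2056
D_2 = 17.9218
D_3 = 22.6101
D_4 = 23.8989
D_5 = 25.2612
D_6 = 26.7011
D_7 = 28.2230
TV_7 = 29.2390/(0.097−0.036) = 479.3286
P₀ = Σ Dₜ/(1+r)ᵗ + TV_7/(1+r)^7 = 358.1748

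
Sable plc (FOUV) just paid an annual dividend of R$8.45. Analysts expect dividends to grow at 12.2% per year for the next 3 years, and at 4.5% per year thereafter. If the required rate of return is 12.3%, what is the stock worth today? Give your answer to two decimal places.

R$138.21

Two-stage DDM. Project D₁…D_3 at 0.122, terminal growth 0.045, discount at r = 0.123.
D_1 = 9.4809
D_2 = 10.6376
D_3 = 11.9354
Terminal value at t=3: TV = D_4/(r−g) = 12.4724/(0.123−0.045) = 159.9031
P₀ = 9.4809/(1+0.123)^1 + 10.6376/(1+0.123)^2 + 11.9354/(1+0.123)^3 + 159.9031/(1+0.123)^3 = 138.2111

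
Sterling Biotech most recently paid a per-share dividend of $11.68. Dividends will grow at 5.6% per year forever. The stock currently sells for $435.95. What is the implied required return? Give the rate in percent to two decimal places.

8.43%

Rearranging the constant-growth DDM: r = D₁/P₀ + g.
D₁ = 11.68 × (1 + 0.056) = 12.3341.
r = 12.3341 / 435.95 + 0.056 = 0.02829 + 0.056 = 0.08429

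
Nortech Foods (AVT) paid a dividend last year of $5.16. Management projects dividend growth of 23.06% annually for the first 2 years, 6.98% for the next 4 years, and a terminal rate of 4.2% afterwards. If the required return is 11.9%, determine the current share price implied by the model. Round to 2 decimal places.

Three-stage DDM. Project D₁…D_6; terminal Gordon value at t=6 with g = 0.042; discount at r = 0.119.
D_1 = 6.3499
D_2 = 7.8142
D_3 = 8.3596
D_4 = 8.9431
D_5 = 9.5673
D_6 = 10.2351
TV_6 = 10.6650/(0.119−0.042) = 138.5067
P₀ = Σ Dₜ/(1+r)ᵗ + TV_6/(1+r)^6 = 104.8005

$104.80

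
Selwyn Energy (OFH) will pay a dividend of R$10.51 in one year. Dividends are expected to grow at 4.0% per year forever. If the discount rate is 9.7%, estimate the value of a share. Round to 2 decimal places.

Gordon growth model: P₀ = D₁/(r − g), with D₁ = 10.51 given directly.
P₀ = 10.5100 / (0.097 − 0.04) = 10.5100 / 0.057 = 184.3860

R$184.39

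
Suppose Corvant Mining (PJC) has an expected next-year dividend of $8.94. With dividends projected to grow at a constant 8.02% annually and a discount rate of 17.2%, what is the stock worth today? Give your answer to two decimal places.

$97.39

Gordon growth model: P₀ = D₁/(r − g), with D₁ = 8.94 given directly.
P₀ = 8.9400 / (0.172 − 0.0802) = 8.9400 / 0.0918 = 97.3856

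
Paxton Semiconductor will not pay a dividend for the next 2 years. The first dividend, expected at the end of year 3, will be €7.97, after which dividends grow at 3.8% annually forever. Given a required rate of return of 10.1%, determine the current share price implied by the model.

Deferred-dividend DDM. At t=2 the remaining stream is a growing perpetuity with first payment D_3 = 7.97.
V_2 = D_3/(r−g) = 7.97/(0.101−0.038) = 126.5079
P₀ = V_2/(1+r)^2 = 126.5079/(1+0.101)^2 = 104.3622

€104.36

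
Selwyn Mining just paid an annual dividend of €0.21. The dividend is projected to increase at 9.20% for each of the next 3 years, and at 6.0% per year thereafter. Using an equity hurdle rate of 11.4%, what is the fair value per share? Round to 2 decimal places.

Two-stage DDM. Project D₁…D_3 at 0.092, terminal growth 0.06, discount at r = 0.114.
D_1 = 0.2293
D_2 = 0.2504
D_3 = 0.2735
Terminal value at t=3: TV = D_4/(r−g) = 0.2899/(0.114−0.06) = 5.3678
P₀ = 0.2293/(1+0.114)^1 + 0.2504/(1+0.114)^2 + 0.2735/(1+0.114)^3 + 5.3678/(1+0.114)^3 = 4.4882

€4.49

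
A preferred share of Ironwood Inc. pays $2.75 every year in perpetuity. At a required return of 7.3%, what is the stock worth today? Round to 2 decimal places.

Zero-growth DDM (perpetuity): P₀ = D/r = 2.75 / 0.073 = 37.6712

$37.67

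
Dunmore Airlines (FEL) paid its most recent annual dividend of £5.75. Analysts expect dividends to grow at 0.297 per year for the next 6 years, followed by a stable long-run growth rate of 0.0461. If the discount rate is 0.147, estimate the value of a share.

£178.85

Two-stage DDM. Project D₁…D_6 at 0.297, terminal growth 0.0461, discount at r = 0.147.
D_1 = 7.4577
D_2 = 9.6727
D_3 = 12.5455
D_4 = 16.2715
D_5 = 21.1041
D_6 = 27.3721
Terminal value at t=6: TV = D_7/(r−g) = 28.6339/(0.147−0.0461) = 283.7852
P₀ = 7.4577/(1+0.147)^1 + 9.6727/(1+0.147)^2 + 12.5455/(1+0.147)^3 + 16.2715/(1+0.147)^4 + 21.1041/(1+0.147)^5 + 27.3721/(1+0.147)^6 + 283.7852/(1+0.147)^6 = 178.8462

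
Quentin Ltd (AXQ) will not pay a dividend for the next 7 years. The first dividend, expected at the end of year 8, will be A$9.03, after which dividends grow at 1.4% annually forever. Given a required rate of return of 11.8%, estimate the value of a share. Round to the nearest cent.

Deferred-dividend DDM. At t=7 the remaining stream is a growing perpetuity with first payment D_8 = 9.03.
V_7 = D_8/(r−g) = 9.03/(0.118−0.014) = 86.8269
P₀ = V_7/(1+r)^7 = 86.8269/(1+0.118)^7 = 39.7706

A$39.77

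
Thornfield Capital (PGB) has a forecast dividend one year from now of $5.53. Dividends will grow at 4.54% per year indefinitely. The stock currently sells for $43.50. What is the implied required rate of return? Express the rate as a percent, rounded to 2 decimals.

17.25%

Rearranging the constant-growth DDM: r = D₁/P₀ + g.
r = 5.5300 / 43.50 + 0.0454 = 0.12713 + 0.0454 = 0.17253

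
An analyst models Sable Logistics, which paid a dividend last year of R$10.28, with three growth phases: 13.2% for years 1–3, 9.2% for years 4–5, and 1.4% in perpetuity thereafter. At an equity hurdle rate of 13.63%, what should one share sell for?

Three-stage DDM. Project D₁…D_5; terminal Gordon value at t=5 with g = 0.014; discount at r = 0.1363.
D_1 = 11.6370
D_2 = 13.1730
D_3 = 14.9119
D_4 = 16.2838
D_5 = 17.7819
TV_5 = 18.0308/(0.1363−0.014) = 147.4311
P₀ = Σ Dₜ/(1+r)ᵗ + TV_5/(1+r)^5 = 127.5873

R$127.59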